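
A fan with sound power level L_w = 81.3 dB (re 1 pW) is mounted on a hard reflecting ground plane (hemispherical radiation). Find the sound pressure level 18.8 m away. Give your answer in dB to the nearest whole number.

L_p = L_w − 10·log₁₀(2π·r²) with r = 18.8 m.
2π·r² = 2221 m², 10·log₁₀ of that is 33.465 dB.
L_p = 81.3 − 33.465 = 47.84 dB.

48 dB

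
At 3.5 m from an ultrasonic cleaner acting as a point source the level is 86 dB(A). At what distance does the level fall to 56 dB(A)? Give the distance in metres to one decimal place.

Point-source spreading drops the level by 20·log₁₀(r₂/r₁); inverting, r₂/r₁ = 10^(ΔL/20).
r₂ = 3.5·10^((86−56)/20) = 3.5·10^(30.0/20) = 110.68 m.

110.7 m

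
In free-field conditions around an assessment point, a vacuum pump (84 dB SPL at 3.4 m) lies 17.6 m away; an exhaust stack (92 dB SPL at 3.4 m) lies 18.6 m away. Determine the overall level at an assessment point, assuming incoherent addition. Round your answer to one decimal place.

Apply inverse-square spreading to bring every level to the receiver, then sum 10^(L/10).
vacuum pump: 84 − 20·log₁₀(17.6/3.4) = 84 − 14.28 = 69.72 dB SPL.
exhaust stack: 92 − 20·log₁₀(18.6/3.4) = 92 − 14.76 = 77.24 dB SPL.
Σ 10^(L/10) = 6.233e+07 → L_total = 10·log₁₀(6.233e+07) = 77.95 dB SPL.

77.9 dB SPL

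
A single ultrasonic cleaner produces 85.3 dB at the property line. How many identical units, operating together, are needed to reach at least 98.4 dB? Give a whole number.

Need L₁ + 10·log₁₀ N ≥ 98.4, i.e. log₁₀ N ≥ 1.31.
N ≥ 10^(13.1/10) = 20.417, so N = 21.

21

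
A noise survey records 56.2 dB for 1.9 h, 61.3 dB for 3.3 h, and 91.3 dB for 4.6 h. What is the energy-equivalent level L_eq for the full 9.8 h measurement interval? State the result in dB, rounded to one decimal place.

Weight each interval's intensity by its duration and average over T = 9.8 h:
Σ tᵢ·10^(Lᵢ/10) = 1.9·10^(56.2/10) + 3.3·10^(61.3/10) + 4.6·10^(91.3/10) = 6.210e+09.
L_eq = 10·log₁₀(6.210e+09/9.8) = 88.02 dB.

88.0 dB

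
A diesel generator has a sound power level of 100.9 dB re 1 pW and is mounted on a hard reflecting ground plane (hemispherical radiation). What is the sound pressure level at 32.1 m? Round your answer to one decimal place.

62.8 dB

L_p = L_w − 10·log₁₀(2π·r²) with r = 32.1 m.
2π·r² = 6474 m², 10·log₁₀ of that is 38.112 dB.
L_p = 100.9 − 38.112 = 62.79 dB.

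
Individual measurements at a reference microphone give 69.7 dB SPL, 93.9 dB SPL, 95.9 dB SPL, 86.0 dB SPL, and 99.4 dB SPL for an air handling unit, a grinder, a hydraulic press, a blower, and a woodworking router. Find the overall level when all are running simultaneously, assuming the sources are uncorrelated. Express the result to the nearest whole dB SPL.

Incoherent sources combine by intensity addition: L_total = 10·log₁₀(Σ 10^(L_i/10)).
Σ 10^(L/10) = 10^(69.7/10) + 10^(93.9/10) + 10^(95.9/10) + 10^(86.0/10) + 10^(99.4/10) = 1.546e+10.
L_total = 10·log₁₀(1.546e+10) = 101.89 dB SPL.

102 dB SPL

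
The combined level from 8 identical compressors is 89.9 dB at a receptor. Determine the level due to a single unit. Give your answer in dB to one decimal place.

80.9 dB

Dividing the total intensity by 8 lowers the level by 10·log₁₀ 8 = 9.031 dB: L₁ = 89.9 − 9.031.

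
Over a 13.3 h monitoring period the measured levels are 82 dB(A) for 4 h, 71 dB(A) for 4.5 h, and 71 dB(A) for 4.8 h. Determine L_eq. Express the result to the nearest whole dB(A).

Weight each interval's intensity by its duration and average over T = 13.3 h:
Σ tᵢ·10^(Lᵢ/10) = 4·10^(82/10) + 4.5·10^(71/10) + 4.8·10^(71/10) = 7.510e+08.
L_eq = 10·log₁₀(7.510e+08/13.3) = 77.52 dB(A).

78 dB(A)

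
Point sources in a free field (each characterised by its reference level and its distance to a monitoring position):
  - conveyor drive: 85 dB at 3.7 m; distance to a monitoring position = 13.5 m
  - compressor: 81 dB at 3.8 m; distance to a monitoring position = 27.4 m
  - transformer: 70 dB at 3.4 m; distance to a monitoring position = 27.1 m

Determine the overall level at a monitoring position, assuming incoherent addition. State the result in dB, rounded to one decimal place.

First find each source's level at the receiver (point-source: −20·log₁₀(r/r_ref)), then combine on an intensity basis.
conveyor drive: 85 − 20·log₁₀(13.5/3.7) = 85 − 11.24 = 73.76 dB.
compressor: 81 − 20·log₁₀(27.4/3.8) = 81 − 17.16 = 63.84 dB.
transformer: 70 − 20·log₁₀(27.1/3.4) = 70 − 18.03 = 51.97 dB.
Σ 10^(L/10) = 2.633e+07 → L_total = 10·log₁₀(2.633e+07) = 74.20 dB.

74.2 dB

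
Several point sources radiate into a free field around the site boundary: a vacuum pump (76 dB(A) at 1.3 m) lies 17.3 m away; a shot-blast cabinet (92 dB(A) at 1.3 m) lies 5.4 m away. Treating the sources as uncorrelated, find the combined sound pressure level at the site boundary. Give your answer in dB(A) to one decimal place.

79.6 dB(A)

Propagate each source to the receiver with L = L_ref − 20·log₁₀(r/r_ref), then add intensities.
vacuum pump: 76 − 20·log₁₀(17.3/1.3) = 76 − 22.48 = 53.52 dB(A).
shot-blast cabinet: 92 − 20·log₁₀(5.4/1.3) = 92 − 12.37 = 79.63 dB(A).
Σ 10^(L/10) = 9.208e+07 → L_total = 10·log₁₀(9.208e+07) = 79.64 dB(A).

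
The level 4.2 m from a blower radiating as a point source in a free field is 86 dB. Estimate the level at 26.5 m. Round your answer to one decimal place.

70.0 dB

Spherical spreading from a point source gives a 20·log₁₀(r₂/r₁) drop.
L₂ = 86 − 20·log₁₀(26.5/4.2) = 86 − 16.000 = 70.00 dB.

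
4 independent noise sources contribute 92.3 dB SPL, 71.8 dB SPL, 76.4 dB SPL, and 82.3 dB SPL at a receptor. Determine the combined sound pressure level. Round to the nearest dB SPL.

93 dB SPL

Incoherent sources combine by intensity addition: L_total = 10·log₁₀(Σ 10^(L_i/10)).
Σ 10^(L/10) = 10^(92.3/10) + 10^(71.8/10) + 10^(76.4/10) + 10^(82.3/10) = 1.927e+09.
L_total = 10·log₁₀(1.927e+09) = 92.85 dB SPL.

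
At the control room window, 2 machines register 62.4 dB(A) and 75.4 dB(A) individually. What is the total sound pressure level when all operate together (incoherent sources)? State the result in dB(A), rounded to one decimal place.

For uncorrelated sources the intensities add, so convert each level to linear form, sum, and take 10·log₁₀ of the total.
Σ 10^(L/10) = 10^(62.4/10) + 10^(75.4/10) = 3.641e+07.
L_total = 10·log₁₀(3.641e+07) = 75.61 dB(A).

75.6 dB(A)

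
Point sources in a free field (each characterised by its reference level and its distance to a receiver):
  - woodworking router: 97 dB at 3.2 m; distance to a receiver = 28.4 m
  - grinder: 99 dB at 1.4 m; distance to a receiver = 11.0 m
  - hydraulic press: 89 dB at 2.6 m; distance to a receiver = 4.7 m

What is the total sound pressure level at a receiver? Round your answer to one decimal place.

Apply inverse-square spreading to bring every level to the receiver, then sum 10^(L/10).
woodworking router: 97 − 20·log₁₀(28.4/3.2) = 97 − 18.96 = 78.04 dB.
grinder: 99 − 20·log₁₀(11.0/1.4) = 99 − 17.91 = 81.09 dB.
hydraulic press: 89 − 20·log₁₀(4.7/2.6) = 89 − 5.14 = 83.86 dB.
Σ 10^(L/10) = 4.354e+08 → L_total = 10·log₁₀(4.354e+08) = 86.39 dB.

86.4 dB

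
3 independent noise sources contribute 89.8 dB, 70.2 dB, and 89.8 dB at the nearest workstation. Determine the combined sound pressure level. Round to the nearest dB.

93 dB

For uncorrelated sources the intensities add, so convert each level to linear form, sum, and take 10·log₁₀ of the total.
Σ 10^(L/10) = 10^(89.8/10) + 10^(70.2/10) + 10^(89.8/10) = 1.920e+09.
L_total = 10·log₁₀(1.920e+09) = 92.83 dB.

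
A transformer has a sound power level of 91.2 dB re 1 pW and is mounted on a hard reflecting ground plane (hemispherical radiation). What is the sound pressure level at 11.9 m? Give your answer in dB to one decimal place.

61.7 dB

L_p = L_w − 10·log₁₀(2π·r²) with r = 11.9 m.
2π·r² = 889.8 m², 10·log₁₀ of that is 29.493 dB.
L_p = 91.2 − 29.493 = 61.71 dB.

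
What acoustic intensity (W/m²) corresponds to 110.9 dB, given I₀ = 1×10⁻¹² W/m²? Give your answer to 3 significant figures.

0.123 W/m²

I/I₀ = 10^(110.9/10) = 1.23e+11, so I = 1.23e+11 × 10⁻¹² W/m².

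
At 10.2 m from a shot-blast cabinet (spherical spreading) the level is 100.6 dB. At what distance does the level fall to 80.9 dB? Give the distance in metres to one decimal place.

Point-source spreading drops the level by 20·log₁₀(r₂/r₁); inverting, r₂/r₁ = 10^(ΔL/20).
r₂ = 10.2·10^((100.6−80.9)/20) = 10.2·10^(19.7/20) = 98.54 m.

98.5 m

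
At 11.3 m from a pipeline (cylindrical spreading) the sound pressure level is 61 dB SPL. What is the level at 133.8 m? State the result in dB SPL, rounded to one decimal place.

Line-source attenuation: ΔL = 10·log₁₀(r₂/r₁) = 10·log₁₀(133.8/11.3) = 10.734 dB.
L₂ = 61 − 10·log₁₀(133.8/11.3) = 61 − 10.734 = 50.27 dB SPL.

50.3 dB SPL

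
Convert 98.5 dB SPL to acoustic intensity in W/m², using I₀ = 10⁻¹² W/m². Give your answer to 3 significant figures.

L = 10·log₁₀(I/I₀) ⇒ I = I₀·10^(L/10) = 10⁻¹² × 10^9.85.

0.00708 W/m²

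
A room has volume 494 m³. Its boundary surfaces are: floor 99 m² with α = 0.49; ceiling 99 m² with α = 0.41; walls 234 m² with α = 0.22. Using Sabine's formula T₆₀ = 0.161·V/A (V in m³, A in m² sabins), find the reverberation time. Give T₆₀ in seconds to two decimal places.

0.57 s

Summing Sᵢαᵢ: 99·0.49 + 99·0.41 + 234·0.22 = 140.58 m².
T₆₀ = 0.161 × 494 / 140.58 = 0.566 s.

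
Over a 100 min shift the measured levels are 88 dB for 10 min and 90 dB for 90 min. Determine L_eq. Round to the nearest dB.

90 dB

Weight each interval's intensity by its duration and average over T = 100 min:
Σ tᵢ·10^(Lᵢ/10) = 10·10^(88/10) + 90·10^(90/10) = 9.631e+10.
L_eq = 10·log₁₀(9.631e+10/100) = 89.84 dB.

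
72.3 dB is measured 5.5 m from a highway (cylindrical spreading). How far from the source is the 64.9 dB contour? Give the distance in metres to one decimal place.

30.2 m

The 7.4 dB drop corresponds to a distance ratio of 10^(7.4/10) for a line source.
r₂ = 5.5·10^((72.3−64.9)/10) = 5.5·10^(7.4/10) = 30.22 m.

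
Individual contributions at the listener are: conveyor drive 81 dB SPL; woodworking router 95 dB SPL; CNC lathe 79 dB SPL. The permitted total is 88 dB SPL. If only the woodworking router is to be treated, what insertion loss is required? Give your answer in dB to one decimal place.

Everything except the woodworking router sums to 10^(81/10) + 10^(79/10) = 2.053e+08 in linear terms, 83.12 dB SPL.
The limit corresponds to 10^(88/10) = 6.310e+08; subtracting the fixed part leaves 4.256e+08 for the woodworking router, i.e. 86.29 dB SPL.
So the woodworking router must be reduced from 95 to 86.29 dB SPL: IL = 8.71 dB.

8.7 dB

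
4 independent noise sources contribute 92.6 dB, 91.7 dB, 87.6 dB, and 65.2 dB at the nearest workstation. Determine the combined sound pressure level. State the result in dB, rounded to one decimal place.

Incoherent sources combine by intensity addition: L_total = 10·log₁₀(Σ 10^(L_i/10)).
Σ 10^(L/10) = 10^(92.6/10) + 10^(91.7/10) + 10^(87.6/10) + 10^(65.2/10) = 3.878e+09.
L_total = 10·log₁₀(3.878e+09) = 95.89 dB.

95.9 dB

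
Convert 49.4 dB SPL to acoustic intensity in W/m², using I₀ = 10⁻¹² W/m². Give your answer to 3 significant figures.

I = I₀·10^(L/10) = 10⁻¹² × 10^(49.4/10) = 10^(-7.060).

8.71e-08 W/m²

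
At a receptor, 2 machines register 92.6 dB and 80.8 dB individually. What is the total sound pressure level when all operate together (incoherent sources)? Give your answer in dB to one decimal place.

92.9 dB

For uncorrelated sources the intensities add, so convert each level to linear form, sum, and take 10·log₁₀ of the total.
Σ 10^(L/10) = 10^(92.6/10) + 10^(80.8/10) = 1.940e+09.
L_total = 10·log₁₀(1.940e+09) = 92.88 dB.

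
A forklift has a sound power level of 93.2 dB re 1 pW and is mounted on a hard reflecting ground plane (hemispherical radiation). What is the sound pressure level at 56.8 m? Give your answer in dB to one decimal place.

50.1 dB

Free-field hemispherical radiation: L_p = L_w − 10·log₁₀(2π·r²), r = 56.8 m.
2π·r² = 2.027e+04 m², 10·log₁₀ of that is 43.069 dB.
L_p = 93.2 − 43.069 = 50.13 dB.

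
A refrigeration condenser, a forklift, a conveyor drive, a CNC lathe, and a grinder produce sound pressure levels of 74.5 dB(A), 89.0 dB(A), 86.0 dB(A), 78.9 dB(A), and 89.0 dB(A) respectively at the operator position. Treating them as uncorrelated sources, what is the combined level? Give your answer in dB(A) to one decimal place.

For uncorrelated sources the intensities add, so convert each level to linear form, sum, and take 10·log₁₀ of the total.
Σ 10^(L/10) = 10^(74.5/10) + 10^(89.0/10) + 10^(86.0/10) + 10^(78.9/10) + 10^(89.0/10) = 2.093e+09.
L_total = 10·log₁₀(2.093e+09) = 93.21 dB(A).

93.2 dB(A)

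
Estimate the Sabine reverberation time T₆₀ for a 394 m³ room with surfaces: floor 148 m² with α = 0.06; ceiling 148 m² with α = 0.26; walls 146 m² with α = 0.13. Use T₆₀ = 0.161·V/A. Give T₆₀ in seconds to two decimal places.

A = Σ Sᵢαᵢ = 148·0.06 + 148·0.26 + 146·0.13 = 66.34 m².
T₆₀ = 0.161 × 394 / 66.34 = 0.956 s.

0.96 s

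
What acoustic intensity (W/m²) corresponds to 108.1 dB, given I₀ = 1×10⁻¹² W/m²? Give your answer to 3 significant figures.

0.0646 W/m²

L = 10·log₁₀(I/I₀) ⇒ I = I₀·10^(L/10) = 10⁻¹² × 10^10.81.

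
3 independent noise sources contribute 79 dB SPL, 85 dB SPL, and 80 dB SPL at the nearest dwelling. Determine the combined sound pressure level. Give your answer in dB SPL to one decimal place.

87.0 dB SPL

For uncorrelated sources the intensities add, so convert each level to linear form, sum, and take 10·log₁₀ of the total.
Σ 10^(L/10) = 10^(79/10) + 10^(85/10) + 10^(80/10) = 4.957e+08.
L_total = 10·log₁₀(4.957e+08) = 86.95 dB SPL.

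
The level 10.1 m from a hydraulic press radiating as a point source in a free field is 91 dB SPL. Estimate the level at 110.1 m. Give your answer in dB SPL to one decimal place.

70.3 dB SPL

Spherical spreading from a point source gives a 20·log₁₀(r₂/r₁) drop.
L₂ = 91 − 20·log₁₀(110.1/10.1) = 91 − 20.749 = 70.25 dB SPL.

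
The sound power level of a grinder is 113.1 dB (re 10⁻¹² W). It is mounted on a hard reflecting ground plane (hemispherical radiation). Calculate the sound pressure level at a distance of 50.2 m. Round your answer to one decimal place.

The power spreads over a hemisphere of area 2π·r², so L_p = L_w − 10·log₁₀(2π·r²).
2π·r² = 1.583e+04 m², 10·log₁₀ of that is 41.996 dB.
L_p = 113.1 − 41.996 = 71.10 dB.

71.1 dB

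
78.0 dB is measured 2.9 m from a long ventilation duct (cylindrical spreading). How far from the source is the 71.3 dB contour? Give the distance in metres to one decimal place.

13.6 m

For a line source L₁ − L₂ = 10·log₁₀(r₂/r₁), so r₂ = r₁·10^((L₁−L₂)/10).
r₂ = 2.9·10^((78.0−71.3)/10) = 2.9·10^(6.7/10) = 13.56 m.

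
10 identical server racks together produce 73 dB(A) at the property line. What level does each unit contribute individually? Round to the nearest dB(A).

10 equal contributions raise the level by 10·log₁₀ 10 = 10.000 dB, so each unit alone gives 73 − 10.000.

63 dB(A)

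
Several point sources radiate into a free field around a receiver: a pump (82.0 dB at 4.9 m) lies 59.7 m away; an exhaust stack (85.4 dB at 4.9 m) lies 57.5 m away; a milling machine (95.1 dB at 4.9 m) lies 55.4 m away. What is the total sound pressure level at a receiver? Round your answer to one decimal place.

74.6 dB

Propagate each source to the receiver with L = L_ref − 20·log₁₀(r/r_ref), then add intensities.
pump: 82.0 − 20·log₁₀(59.7/4.9) = 82.0 − 21.72 = 60.28 dB.
exhaust stack: 85.4 − 20·log₁₀(57.5/4.9) = 85.4 − 21.39 = 64.01 dB.
milling machine: 95.1 − 20·log₁₀(55.4/4.9) = 95.1 − 21.07 = 74.03 dB.
Σ 10^(L/10) = 2.890e+07 → L_total = 10·log₁₀(2.890e+07) = 74.61 dB.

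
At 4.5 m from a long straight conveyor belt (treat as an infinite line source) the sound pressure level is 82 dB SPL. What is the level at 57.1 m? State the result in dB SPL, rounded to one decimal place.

Cylindrical spreading from a line source gives a 10·log₁₀(r₂/r₁) drop.
L₂ = 82 − 10·log₁₀(57.1/4.5) = 82 − 11.034 = 70.97 dB SPL.

71.0 dB SPL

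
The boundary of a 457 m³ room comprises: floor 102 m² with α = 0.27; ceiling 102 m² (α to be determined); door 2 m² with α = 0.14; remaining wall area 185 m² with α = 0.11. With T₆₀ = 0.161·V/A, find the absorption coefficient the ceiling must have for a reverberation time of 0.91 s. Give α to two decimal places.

0.32

Required total absorption A = 0.161·457/0.91 = 80.85 m².
Absorption from the other surfaces = 102·0.27 + 2·0.14 + 185·0.11 = 48.17 m², so the ceiling must supply 32.68 m² over 102 m².
α = 32.68/102 = 0.320.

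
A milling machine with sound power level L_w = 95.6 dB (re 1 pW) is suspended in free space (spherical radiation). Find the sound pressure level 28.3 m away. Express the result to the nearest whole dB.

56 dB

The power spreads over a sphere of area 4π·r², so L_p = L_w − 10·log₁₀(4π·r²).
4π·r² = 1.006e+04 m², 10·log₁₀ of that is 40.028 dB.
L_p = 95.6 − 40.028 = 55.57 dB.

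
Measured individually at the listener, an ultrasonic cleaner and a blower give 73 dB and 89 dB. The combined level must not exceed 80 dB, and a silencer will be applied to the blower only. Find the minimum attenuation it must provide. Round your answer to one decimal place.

10.0 dB

The untreated sources together contribute 10^(73/10) = 1.995e+07, i.e. 73.00 dB.
The limit corresponds to 10^(80/10) = 1.000e+08; subtracting the fixed part leaves 8.005e+07 for the blower, i.e. 79.03 dB.
So the blower must be reduced from 89 to 79.03 dB: IL = 9.97 dB.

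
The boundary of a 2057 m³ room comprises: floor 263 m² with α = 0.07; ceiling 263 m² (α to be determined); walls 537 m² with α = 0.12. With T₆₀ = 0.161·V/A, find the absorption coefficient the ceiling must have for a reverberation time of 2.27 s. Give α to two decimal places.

Required total absorption A = 0.161·2057/2.27 = 145.89 m².
Absorption from the other surfaces = 263·0.07 + 537·0.12 = 82.85 m², so the ceiling must supply 63.04 m² over 263 m².
α = 63.04/263 = 0.240.

0.24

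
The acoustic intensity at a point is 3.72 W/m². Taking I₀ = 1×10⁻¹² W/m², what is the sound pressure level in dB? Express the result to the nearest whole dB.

I/I₀ = 3.72/10⁻¹² = 3.72×10^12, and L = 10·log₁₀(I/I₀).
L = 10·(0.5705 + 12) = 125.71 dB.

126 dB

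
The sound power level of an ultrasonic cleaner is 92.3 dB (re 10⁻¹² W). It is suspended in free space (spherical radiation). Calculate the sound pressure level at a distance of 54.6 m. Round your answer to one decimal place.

46.6 dB

L_p = L_w − 10·log₁₀(4π·r²) with r = 54.6 m.
4π·r² = 3.746e+04 m², 10·log₁₀ of that is 45.736 dB.
L_p = 92.3 − 45.736 = 46.56 dB.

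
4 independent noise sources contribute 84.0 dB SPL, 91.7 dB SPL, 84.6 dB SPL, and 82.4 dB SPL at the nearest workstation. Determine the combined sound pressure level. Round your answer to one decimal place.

93.4 dB SPL

Incoherent sources combine by intensity addition: L_total = 10·log₁₀(Σ 10^(L_i/10)).
Σ 10^(L/10) = 10^(84.0/10) + 10^(91.7/10) + 10^(84.6/10) + 10^(82.4/10) = 2.192e+09.
L_total = 10·log₁₀(2.192e+09) = 93.41 dB SPL.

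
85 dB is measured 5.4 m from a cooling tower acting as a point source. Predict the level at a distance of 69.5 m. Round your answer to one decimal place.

62.8 dB

For a point source, L₂ = L₁ − 20·log₁₀(r₂/r₁).
L₂ = 85 − 20·log₁₀(69.5/5.4) = 85 − 22.192 = 62.81 dB.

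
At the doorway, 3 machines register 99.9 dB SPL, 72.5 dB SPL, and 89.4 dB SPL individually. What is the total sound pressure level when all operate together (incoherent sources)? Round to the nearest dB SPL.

100 dB SPL

Incoherent sources combine by intensity addition: L_total = 10·log₁₀(Σ 10^(L_i/10)).
Σ 10^(L/10) = 10^(99.9/10) + 10^(72.5/10) + 10^(89.4/10) = 1.066e+10.
L_total = 10·log₁₀(1.066e+10) = 100.28 dB SPL.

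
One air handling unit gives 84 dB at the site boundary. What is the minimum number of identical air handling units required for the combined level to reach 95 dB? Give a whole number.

13

Need L₁ + 10·log₁₀ N ≥ 95, i.e. log₁₀ N ≥ 1.10.
N ≥ 10^(11.0/10) = 12.589, so N = 13.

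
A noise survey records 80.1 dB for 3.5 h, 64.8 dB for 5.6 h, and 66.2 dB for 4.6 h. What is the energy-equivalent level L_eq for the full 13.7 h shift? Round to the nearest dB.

75 dB

L_eq = 10·log₁₀[(1/T)·Σ tᵢ·10^(Lᵢ/10)] with T = 13.7 h.
Σ tᵢ·10^(Lᵢ/10) = 3.5·10^(80.1/10) + 5.6·10^(64.8/10) + 4.6·10^(66.2/10) = 3.942e+08.
L_eq = 10·log₁₀(3.942e+08/13.7) = 74.59 dB.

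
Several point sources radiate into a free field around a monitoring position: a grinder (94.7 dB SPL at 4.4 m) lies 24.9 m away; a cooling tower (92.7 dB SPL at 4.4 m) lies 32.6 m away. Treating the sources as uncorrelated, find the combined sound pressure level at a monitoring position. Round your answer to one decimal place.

81.0 dB SPL

Propagate each source to the receiver with L = L_ref − 20·log₁₀(r/r_ref), then add intensities.
grinder: 94.7 − 20·log₁₀(24.9/4.4) = 94.7 − 15.05 = 79.65 dB SPL.
cooling tower: 92.7 − 20·log₁₀(32.6/4.4) = 92.7 − 17.40 = 75.30 dB SPL.
Σ 10^(L/10) = 1.261e+08 → L_total = 10·log₁₀(1.261e+08) = 81.01 dB SPL.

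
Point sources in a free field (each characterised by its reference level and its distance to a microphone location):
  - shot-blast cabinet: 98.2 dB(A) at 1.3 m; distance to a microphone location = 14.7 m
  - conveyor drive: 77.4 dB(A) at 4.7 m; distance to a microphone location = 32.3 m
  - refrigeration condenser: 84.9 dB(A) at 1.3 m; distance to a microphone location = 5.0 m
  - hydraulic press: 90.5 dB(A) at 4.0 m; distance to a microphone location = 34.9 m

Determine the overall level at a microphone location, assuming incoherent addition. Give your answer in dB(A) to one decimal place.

79.5 dB(A)

Apply inverse-square spreading to bring every level to the receiver, then sum 10^(L/10).
shot-blast cabinet: 98.2 − 20·log₁₀(14.7/1.3) = 98.2 − 21.07 = 77.13 dB(A).
conveyor drive: 77.4 − 20·log₁₀(32.3/4.7) = 77.4 − 16.74 = 60.66 dB(A).
refrigeration condenser: 84.9 − 20·log₁₀(5.0/1.3) = 84.9 − 11.70 = 73.20 dB(A).
hydraulic press: 90.5 − 20·log₁₀(34.9/4.0) = 90.5 − 18.82 = 71.68 dB(A).
Σ 10^(L/10) = 8.846e+07 → L_total = 10·log₁₀(8.846e+07) = 79.47 dB(A).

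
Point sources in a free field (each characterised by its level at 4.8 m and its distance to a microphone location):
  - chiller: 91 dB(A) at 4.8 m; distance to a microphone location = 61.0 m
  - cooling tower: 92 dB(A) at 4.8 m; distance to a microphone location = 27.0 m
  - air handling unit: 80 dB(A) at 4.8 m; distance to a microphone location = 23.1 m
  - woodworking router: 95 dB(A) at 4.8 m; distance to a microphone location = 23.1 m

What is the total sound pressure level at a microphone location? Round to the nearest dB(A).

83 dB(A)

Propagate each source to the receiver with L = L_ref − 20·log₁₀(r/r_ref), then add intensities.
chiller: 91 − 20·log₁₀(61.0/4.8) = 91 − 22.08 = 68.92 dB(A).
cooling tower: 92 − 20·log₁₀(27.0/4.8) = 92 − 15.00 = 77.00 dB(A).
air handling unit: 80 − 20·log₁₀(23.1/4.8) = 80 − 13.65 = 66.35 dB(A).
woodworking router: 95 − 20·log₁₀(23.1/4.8) = 95 − 13.65 = 81.35 dB(A).
Σ 10^(L/10) = 1.987e+08 → L_total = 10·log₁₀(1.987e+08) = 82.98 dB(A).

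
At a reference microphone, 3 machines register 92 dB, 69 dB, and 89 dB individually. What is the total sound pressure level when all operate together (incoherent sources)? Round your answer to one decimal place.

Incoherent sources combine by intensity addition: L_total = 10·log₁₀(Σ 10^(L_i/10)).
Σ 10^(L/10) = 10^(92/10) + 10^(69/10) + 10^(89/10) = 2.387e+09.
L_total = 10·log₁₀(2.387e+09) = 93.78 dB.

93.8 dB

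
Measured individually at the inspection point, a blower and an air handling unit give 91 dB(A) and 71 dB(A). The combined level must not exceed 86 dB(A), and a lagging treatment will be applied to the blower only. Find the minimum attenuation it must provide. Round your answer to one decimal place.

The untreated sources together contribute 10^(71/10) = 1.259e+07, i.e. 71.00 dB(A).
The limit corresponds to 10^(86/10) = 3.981e+08; subtracting the fixed part leaves 3.855e+08 for the blower, i.e. 85.86 dB(A).
Required insertion loss = 91 − 85.86 = 5.14 dB.

5.1 dB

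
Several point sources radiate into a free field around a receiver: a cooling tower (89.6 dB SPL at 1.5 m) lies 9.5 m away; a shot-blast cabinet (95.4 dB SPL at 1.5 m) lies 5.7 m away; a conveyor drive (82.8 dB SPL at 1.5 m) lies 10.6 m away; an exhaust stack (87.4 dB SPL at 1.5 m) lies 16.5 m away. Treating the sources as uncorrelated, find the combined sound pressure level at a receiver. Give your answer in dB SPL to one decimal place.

84.3 dB SPL

First find each source's level at the receiver (point-source: −20·log₁₀(r/r_ref)), then combine on an intensity basis.
cooling tower: 89.6 − 20·log₁₀(9.5/1.5) = 89.6 − 16.03 = 73.57 dB SPL.
shot-blast cabinet: 95.4 − 20·log₁₀(5.7/1.5) = 95.4 − 11.60 = 83.80 dB SPL.
conveyor drive: 82.8 − 20·log₁₀(10.6/1.5) = 82.8 − 16.98 = 65.82 dB SPL.
exhaust stack: 87.4 − 20·log₁₀(16.5/1.5) = 87.4 − 20.83 = 66.57 dB SPL.
Σ 10^(L/10) = 2.712e+08 → L_total = 10·log₁₀(2.712e+08) = 84.33 dB SPL.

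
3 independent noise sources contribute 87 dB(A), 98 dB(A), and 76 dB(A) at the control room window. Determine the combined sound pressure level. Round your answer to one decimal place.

98.4 dB(A)

Incoherent sources combine by intensity addition: L_total = 10·log₁₀(Σ 10^(L_i/10)).
Σ 10^(L/10) = 10^(87/10) + 10^(98/10) + 10^(76/10) = 6.851e+09.
L_total = 10·log₁₀(6.851e+09) = 98.36 dB(A).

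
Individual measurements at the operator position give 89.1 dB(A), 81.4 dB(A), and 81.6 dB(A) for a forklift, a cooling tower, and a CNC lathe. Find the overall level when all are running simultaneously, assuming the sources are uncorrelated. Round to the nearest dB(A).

90 dB(A)

For uncorrelated sources the intensities add, so convert each level to linear form, sum, and take 10·log₁₀ of the total.
Σ 10^(L/10) = 10^(89.1/10) + 10^(81.4/10) + 10^(81.6/10) = 1.095e+09.
L_total = 10·log₁₀(1.095e+09) = 90.40 dB(A).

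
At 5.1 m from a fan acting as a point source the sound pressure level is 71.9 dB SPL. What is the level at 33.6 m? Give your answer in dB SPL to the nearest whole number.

Spherical spreading from a point source gives a 20·log₁₀(r₂/r₁) drop.
L₂ = 71.9 − 20·log₁₀(33.6/5.1) = 71.9 − 16.375 = 55.52 dB SPL.

56 dB SPL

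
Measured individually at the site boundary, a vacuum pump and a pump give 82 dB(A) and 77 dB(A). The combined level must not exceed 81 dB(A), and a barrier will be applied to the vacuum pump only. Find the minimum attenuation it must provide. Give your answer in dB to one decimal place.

3.2 dB

The untreated sources together contribute 10^(77/10) = 5.012e+07, i.e. 77.00 dB(A).
The limit corresponds to 10^(81/10) = 1.259e+08; subtracting the fixed part leaves 7.577e+07 for the vacuum pump, i.e. 78.80 dB(A).
So the vacuum pump must be reduced from 82 to 78.80 dB(A): IL = 3.20 dB.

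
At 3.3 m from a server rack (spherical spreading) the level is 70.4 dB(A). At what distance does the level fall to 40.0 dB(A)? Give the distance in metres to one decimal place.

109.3 m

The 30.4 dB drop corresponds to a distance ratio of 10^(30.4/20) for a point source.
r₂ = 3.3·10^((70.4−40.0)/20) = 3.3·10^(30.4/20) = 109.27 m.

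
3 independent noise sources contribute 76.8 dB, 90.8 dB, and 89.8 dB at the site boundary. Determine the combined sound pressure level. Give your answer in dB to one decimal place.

93.4 dB

Incoherent sources combine by intensity addition: L_total = 10·log₁₀(Σ 10^(L_i/10)).
Σ 10^(L/10) = 10^(76.8/10) + 10^(90.8/10) + 10^(89.8/10) = 2.205e+09.
L_total = 10·log₁₀(2.205e+09) = 93.43 dB.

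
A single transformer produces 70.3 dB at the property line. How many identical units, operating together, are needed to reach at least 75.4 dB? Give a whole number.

4

Need L₁ + 10·log₁₀ N ≥ 75.4, i.e. log₁₀ N ≥ 0.51.
N ≥ 10^(5.1/10) = 3.236, so N = 4.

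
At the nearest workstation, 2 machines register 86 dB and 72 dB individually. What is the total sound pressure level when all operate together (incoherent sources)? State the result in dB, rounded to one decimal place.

86.2 dB

For uncorrelated sources the intensities add, so convert each level to linear form, sum, and take 10·log₁₀ of the total.
Σ 10^(L/10) = 10^(86/10) + 10^(72/10) = 4.140e+08.
L_total = 10·log₁₀(4.140e+08) = 86.17 dB.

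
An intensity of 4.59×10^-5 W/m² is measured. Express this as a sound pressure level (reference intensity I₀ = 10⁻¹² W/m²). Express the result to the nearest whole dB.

L = 10·log₁₀(I/I₀) = 10·log₁₀(4.59×10^-5/10⁻¹²) = 10·log₁₀(4.59×10^7).
L = 10·(0.6618 + 7) = 76.62 dB.

77 dB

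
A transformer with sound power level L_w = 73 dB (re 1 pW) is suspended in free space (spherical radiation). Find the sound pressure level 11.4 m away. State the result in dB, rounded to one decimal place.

40.9 dB

L_p = L_w − 10·log₁₀(4π·r²) with r = 11.4 m.
4π·r² = 1633 m², 10·log₁₀ of that is 32.130 dB.
L_p = 73 − 32.130 = 40.87 dB.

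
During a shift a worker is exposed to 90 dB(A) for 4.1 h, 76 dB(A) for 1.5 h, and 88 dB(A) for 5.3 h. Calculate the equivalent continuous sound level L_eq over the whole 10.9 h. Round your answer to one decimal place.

88.4 dB(A)

L_eq = 10·log₁₀[(1/T)·Σ tᵢ·10^(Lᵢ/10)] with T = 10.9 h.
Σ tᵢ·10^(Lᵢ/10) = 4.1·10^(90/10) + 1.5·10^(76/10) + 5.3·10^(88/10) = 7.504e+09.
L_eq = 10·log₁₀(7.504e+09/10.9) = 88.38 dB(A).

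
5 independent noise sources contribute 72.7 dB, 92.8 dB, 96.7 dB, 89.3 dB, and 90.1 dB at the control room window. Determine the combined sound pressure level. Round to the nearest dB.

99 dB

For uncorrelated sources the intensities add, so convert each level to linear form, sum, and take 10·log₁₀ of the total.
Σ 10^(L/10) = 10^(72.7/10) + 10^(92.8/10) + 10^(96.7/10) + 10^(89.3/10) + 10^(90.1/10) = 8.476e+09.
L_total = 10·log₁₀(8.476e+09) = 99.28 dB.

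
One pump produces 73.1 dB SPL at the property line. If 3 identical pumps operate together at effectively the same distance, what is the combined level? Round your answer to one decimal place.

77.9 dB SPL

N identical incoherent sources raise the level by 10·log₁₀ N.
L_total = 73.1 + 10·log₁₀(3) = 73.1 + 4.771 = 77.87 dB SPL.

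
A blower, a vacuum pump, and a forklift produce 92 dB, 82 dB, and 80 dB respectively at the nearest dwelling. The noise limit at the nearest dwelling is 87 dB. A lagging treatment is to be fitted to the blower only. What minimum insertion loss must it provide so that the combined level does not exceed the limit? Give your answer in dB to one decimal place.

8.1 dB

The untreated sources together contribute 10^(82/10) + 10^(80/10) = 2.585e+08, i.e. 84.12 dB.
To meet 87 dB overall, the treated blower may contribute at most 10^(87/10) − 2.585e+08 = 2.427e+08, i.e. 83.85 dB.
Required insertion loss = 92 − 83.85 = 8.15 dB.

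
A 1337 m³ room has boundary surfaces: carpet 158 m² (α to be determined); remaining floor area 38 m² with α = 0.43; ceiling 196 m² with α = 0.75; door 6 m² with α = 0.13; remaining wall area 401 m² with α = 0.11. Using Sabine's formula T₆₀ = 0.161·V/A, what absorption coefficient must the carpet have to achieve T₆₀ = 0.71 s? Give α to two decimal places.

0.60

From T₆₀ = 0.161·V/A, the target T₆₀ = 0.71 s needs A = 0.161·1337/0.71 = 303.18 m².
Absorption from the other surfaces = 38·0.43 + 196·0.75 + 6·0.13 + 401·0.11 = 208.23 m², so the carpet must supply 94.95 m² over 158 m².
α = 94.95/158 = 0.601.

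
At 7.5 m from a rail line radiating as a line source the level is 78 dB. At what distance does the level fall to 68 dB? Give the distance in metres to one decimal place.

75.0 m

Line-source spreading drops the level by 10·log₁₀(r₂/r₁); inverting, r₂/r₁ = 10^(ΔL/10).
r₂ = 7.5·10^((78−68)/10) = 7.5·10^(10.0/10) = 75.00 m.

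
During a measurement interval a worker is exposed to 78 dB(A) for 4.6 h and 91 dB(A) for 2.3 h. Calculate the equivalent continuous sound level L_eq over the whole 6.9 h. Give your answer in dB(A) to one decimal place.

86.6 dB(A)

The energy average is taken in the linear domain: L_eq = 10·log₁₀[(Σ tᵢ·10^(Lᵢ/10))/T], T = 6.9 h.
Σ tᵢ·10^(Lᵢ/10) = 4.6·10^(78/10) + 2.3·10^(91/10) = 3.186e+09.
L_eq = 10·log₁₀(3.186e+09/6.9) = 86.64 dB(A).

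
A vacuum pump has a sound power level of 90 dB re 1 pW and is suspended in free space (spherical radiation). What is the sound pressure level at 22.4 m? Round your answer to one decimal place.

Free-field spherical radiation: L_p = L_w − 10·log₁₀(4π·r²), r = 22.4 m.
4π·r² = 6305 m², 10·log₁₀ of that is 37.997 dB.
L_p = 90 − 37.997 = 52.00 dB.

52.0 dB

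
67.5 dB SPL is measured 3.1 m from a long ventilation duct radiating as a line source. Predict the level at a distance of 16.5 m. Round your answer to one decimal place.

60.2 dB SPL

Line-source attenuation: ΔL = 10·log₁₀(r₂/r₁) = 10·log₁₀(16.5/3.1) = 7.261 dB.
L₂ = 67.5 − 10·log₁₀(16.5/3.1) = 67.5 − 7.261 = 60.24 dB SPL.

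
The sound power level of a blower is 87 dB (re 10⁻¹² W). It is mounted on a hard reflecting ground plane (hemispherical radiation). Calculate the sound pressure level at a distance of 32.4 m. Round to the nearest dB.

Free-field hemispherical radiation: L_p = L_w − 10·log₁₀(2π·r²), r = 32.4 m.
2π·r² = 6596 m², 10·log₁₀ of that is 38.193 dB.
L_p = 87 − 38.193 = 48.81 dB.

49 dB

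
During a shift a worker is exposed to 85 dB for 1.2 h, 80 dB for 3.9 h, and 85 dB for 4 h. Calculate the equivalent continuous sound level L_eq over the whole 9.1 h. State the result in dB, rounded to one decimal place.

83.5 dB

The energy average is taken in the linear domain: L_eq = 10·log₁₀[(Σ tᵢ·10^(Lᵢ/10))/T], T = 9.1 h.
Σ tᵢ·10^(Lᵢ/10) = 1.2·10^(85/10) + 3.9·10^(80/10) + 4·10^(85/10) = 2.034e+09.
L_eq = 10·log₁₀(2.034e+09/9.1) = 83.49 dB.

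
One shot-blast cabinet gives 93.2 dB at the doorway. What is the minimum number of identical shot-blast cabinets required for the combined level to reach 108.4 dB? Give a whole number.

The shortfall is 108.4 − 93.2 = 15.2 dB, and N units add 10·log₁₀ N, so need 10·log₁₀ N ≥ 15.2.
N ≥ 10^(15.2/10) = 33.113, so N = 34.

34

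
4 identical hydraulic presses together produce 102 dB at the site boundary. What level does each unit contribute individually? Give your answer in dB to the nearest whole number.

4 equal contributions raise the level by 10·log₁₀ 4 = 6.021 dB, so each unit alone gives 102 − 6.021.

96 dB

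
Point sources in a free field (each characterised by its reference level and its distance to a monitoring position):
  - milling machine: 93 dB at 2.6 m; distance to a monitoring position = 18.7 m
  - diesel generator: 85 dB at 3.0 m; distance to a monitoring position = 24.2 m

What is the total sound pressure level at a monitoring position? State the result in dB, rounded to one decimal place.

First find each source's level at the receiver (point-source: −20·log₁₀(r/r_ref)), then combine on an intensity basis.
milling machine: 93 − 20·log₁₀(18.7/2.6) = 93 − 17.14 = 75.86 dB.
diesel generator: 85 − 20·log₁₀(24.2/3.0) = 85 − 18.13 = 66.87 dB.
Σ 10^(L/10) = 4.343e+07 → L_total = 10·log₁₀(4.343e+07) = 76.38 dB.

76.4 dB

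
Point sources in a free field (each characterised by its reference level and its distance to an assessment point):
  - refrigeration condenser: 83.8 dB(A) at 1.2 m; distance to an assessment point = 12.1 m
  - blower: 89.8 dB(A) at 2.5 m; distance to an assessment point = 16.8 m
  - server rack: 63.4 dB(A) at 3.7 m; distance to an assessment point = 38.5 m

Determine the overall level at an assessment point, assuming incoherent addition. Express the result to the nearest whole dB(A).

Apply inverse-square spreading to bring every level to the receiver, then sum 10^(L/10).
refrigeration condenser: 83.8 − 20·log₁₀(12.1/1.2) = 83.8 − 20.07 = 63.73 dB(A).
blower: 89.8 − 20·log₁₀(16.8/2.5) = 89.8 − 16.55 = 73.25 dB(A).
server rack: 63.4 − 20·log₁₀(38.5/3.7) = 63.4 − 20.35 = 43.05 dB(A).
Σ 10^(L/10) = 2.353e+07 → L_total = 10·log₁₀(2.353e+07) = 73.72 dB(A).

74 dB(A)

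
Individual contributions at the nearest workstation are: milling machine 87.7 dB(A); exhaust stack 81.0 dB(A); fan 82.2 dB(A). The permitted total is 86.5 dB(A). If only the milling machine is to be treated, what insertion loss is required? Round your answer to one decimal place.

5.8 dB

The untreated sources together contribute 10^(81.0/10) + 10^(82.2/10) = 2.919e+08, i.e. 84.65 dB(A).
The limit corresponds to 10^(86.5/10) = 4.467e+08; subtracting the fixed part leaves 1.548e+08 for the milling machine, i.e. 81.90 dB(A).
So the milling machine must be reduced from 87.7 to 81.90 dB(A): IL = 5.80 dB.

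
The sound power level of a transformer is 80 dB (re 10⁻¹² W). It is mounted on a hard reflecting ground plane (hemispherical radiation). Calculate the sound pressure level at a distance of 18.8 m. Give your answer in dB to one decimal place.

Free-field hemispherical radiation: L_p = L_w − 10·log₁₀(2π·r²), r = 18.8 m.
2π·r² = 2221 m², 10·log₁₀ of that is 33.465 dB.
L_p = 80 − 33.465 = 46.54 dB.

46.5 dB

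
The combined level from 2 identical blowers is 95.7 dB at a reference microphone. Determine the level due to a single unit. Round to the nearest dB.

For N identical incoherent sources L_total = L₁ + 10·log₁₀ N, so L₁ = 95.7 − 10·log₁₀(2) = 95.7 − 3.010.

93 dB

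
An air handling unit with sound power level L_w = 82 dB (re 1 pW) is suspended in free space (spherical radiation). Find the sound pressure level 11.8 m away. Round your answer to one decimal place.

L_p = L_w − 10·log₁₀(4π·r²) with r = 11.8 m.
4π·r² = 1750 m², 10·log₁₀ of that is 32.430 dB.
L_p = 82 − 32.430 = 49.57 dB.

49.6 dB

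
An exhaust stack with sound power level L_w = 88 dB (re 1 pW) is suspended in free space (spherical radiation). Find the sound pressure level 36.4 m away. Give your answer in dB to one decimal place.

45.8 dB

L_p = L_w − 10·log₁₀(4π·r²) with r = 36.4 m.
4π·r² = 1.665e+04 m², 10·log₁₀ of that is 42.214 dB.
L_p = 88 − 42.214 = 45.79 dB.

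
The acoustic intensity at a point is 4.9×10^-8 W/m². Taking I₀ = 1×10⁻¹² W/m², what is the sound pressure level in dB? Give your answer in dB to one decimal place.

I/I₀ = 4.9×10^-8/10⁻¹² = 4.9×10^4, and L = 10·log₁₀(I/I₀).
L = 10·(0.6902 + 4) = 46.90 dB.

46.9 dB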